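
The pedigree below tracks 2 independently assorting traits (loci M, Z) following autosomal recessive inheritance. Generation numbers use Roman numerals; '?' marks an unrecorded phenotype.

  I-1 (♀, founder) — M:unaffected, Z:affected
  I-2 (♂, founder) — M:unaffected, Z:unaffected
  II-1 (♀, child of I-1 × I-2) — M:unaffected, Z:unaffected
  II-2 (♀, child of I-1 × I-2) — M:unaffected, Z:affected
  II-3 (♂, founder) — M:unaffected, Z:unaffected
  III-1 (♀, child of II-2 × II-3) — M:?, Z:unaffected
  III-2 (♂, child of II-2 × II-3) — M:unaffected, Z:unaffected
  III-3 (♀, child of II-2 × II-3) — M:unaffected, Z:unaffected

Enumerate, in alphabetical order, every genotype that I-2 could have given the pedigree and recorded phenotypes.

M/I-1 un ·: MM|Mm
M/I-2 un ·: MM|Mm
M/II-1 un I-1×I-2: MM|Mm
M/II-2 un I-1×I-2: MM|Mm
M/II-3 un ·: MM|Mm
M/III-1 ? II-2×II-3: MM|Mm|mm
M/III-2 un II-2×II-3: MM|Mm
M/III-3 un II-2×II-3: MM|Mm
⇒ M over [I-1,I-2,II-1,II-2,II-3,III-1,III-2,III-3]: 183 consistent
Z/I-1 aff ·: zz
Z/I-2 un ·: Zz
Z/II-1 un I-1×I-2: Zz
Z/II-2 aff I-1×I-2: zz
Z/II-3 un ·: ZZ|Zz
Z/III-1 un II-2×II-3: Zz
Z/III-2 un II-2×II-3: Zz
Z/III-3 un II-2×II-3: Zz
⇒ Z over [I-1,I-2,II-1,II-2,II-3,III-1,III-2,III-3]: 2 consistent

I-2 ∈ {MM Zz, Mm Zz}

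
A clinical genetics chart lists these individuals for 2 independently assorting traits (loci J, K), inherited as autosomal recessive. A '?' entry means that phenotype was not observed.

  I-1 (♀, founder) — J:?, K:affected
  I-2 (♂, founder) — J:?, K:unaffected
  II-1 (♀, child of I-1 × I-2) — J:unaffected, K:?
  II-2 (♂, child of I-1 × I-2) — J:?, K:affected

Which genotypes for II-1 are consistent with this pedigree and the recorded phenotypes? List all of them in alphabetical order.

J/I-1 ? ·: JJ|Jj|jj
J/I-2 ? ·: JJ|Jj|jj
J/II-1 un I-1×I-2: JJ|Jj
J/II-2 ? I-1×I-2: JJ|Jj|jj
⇒ J over [I-1,I-2,II-1,II-2]: 21 consistent
K/I-1 aff ·: kk
K/I-2 un ·: Kk
K/II-1 ? I-1×I-2: Kk|kk
K/II-2 aff I-1×I-2: kk
⇒ K over [I-1,I-2,II-1,II-2]: 2 consistent

II-1 ∈ {JJ Kk, JJ kk, Jj Kk, Jj kk}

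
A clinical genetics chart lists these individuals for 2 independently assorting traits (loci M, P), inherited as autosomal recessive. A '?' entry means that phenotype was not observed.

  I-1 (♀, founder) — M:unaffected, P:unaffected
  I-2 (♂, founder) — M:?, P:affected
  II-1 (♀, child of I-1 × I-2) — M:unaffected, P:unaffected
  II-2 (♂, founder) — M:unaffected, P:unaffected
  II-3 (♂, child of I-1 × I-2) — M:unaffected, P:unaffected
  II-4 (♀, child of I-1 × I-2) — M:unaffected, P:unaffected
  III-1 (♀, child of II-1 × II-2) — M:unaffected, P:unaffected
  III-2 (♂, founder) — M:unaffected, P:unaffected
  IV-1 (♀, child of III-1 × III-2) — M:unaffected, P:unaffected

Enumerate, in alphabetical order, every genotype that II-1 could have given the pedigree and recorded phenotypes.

M/I-1 un ·: MM|Mm
M/I-2 ? ·: MM|Mm|mm
M/II-1 un I-1×I-2: MM|Mm
M/II-2 un ·: MM|Mm
M/II-3 un I-1×I-2: MM|Mm
M/II-4 un I-1×I-2: MM|Mm
M/III-1 un II-1×II-2: MM|Mm
M/III-2 un ·: MM|Mm
M/IV-1 un III-1×III-2: MM|Mm
⇒ M over [I-1,I-2,II-1,II-2,II-3,II-4,III-1,III-2,IV-1]: 326 consistent
P/I-1 un ·: PP|Pp
P/I-2 aff ·: pp
P/II-1 un I-1×I-2: Pp
P/II-2 un ·: PP|Pp
P/II-3 un I-1×I-2: Pp
P/II-4 un I-1×I-2: Pp
P/III-1 un II-1×II-2: PP|Pp
P/III-2 un ·: PP|Pp
P/IV-1 un III-1×III-2: PP|Pp
⇒ P over [I-1,I-2,II-1,II-2,II-3,II-4,III-1,III-2,IV-1]: 28 consistent

II-1 ∈ {MM Pp, Mm Pp}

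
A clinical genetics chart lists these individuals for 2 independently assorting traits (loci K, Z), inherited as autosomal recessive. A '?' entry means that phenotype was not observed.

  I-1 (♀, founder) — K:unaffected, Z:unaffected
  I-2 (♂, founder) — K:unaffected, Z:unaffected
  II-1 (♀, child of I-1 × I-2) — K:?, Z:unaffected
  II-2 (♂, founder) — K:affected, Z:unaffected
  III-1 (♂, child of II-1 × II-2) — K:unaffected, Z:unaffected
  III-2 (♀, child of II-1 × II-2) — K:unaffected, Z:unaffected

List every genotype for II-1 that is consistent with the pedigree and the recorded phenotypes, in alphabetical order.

K/I-1 un ·: KK|Kk
K/I-2 un ·: KK|Kk
K/II-1 ? I-1×I-2: KK|Kk
K/II-2 aff ·: kk
K/III-1 un II-1×II-2: Kk
K/III-2 un II-1×II-2: Kk
⇒ K over [I-1,I-2,II-1,II-2,III-1,III-2]: 7 consistent
Z/I-1 un ·: ZZ|Zz
Z/I-2 un ·: ZZ|Zz
Z/II-1 un I-1×I-2: ZZ|Zz
Z/II-2 un ·: ZZ|Zz
Z/III-1 un II-1×II-2: ZZ|Zz
Z/III-2 un II-1×II-2: ZZ|Zz
⇒ Z over [I-1,I-2,II-1,II-2,III-1,III-2]: 44 consistent

II-1 ∈ {KK ZZ, KK Zz, Kk ZZ, Kk Zz}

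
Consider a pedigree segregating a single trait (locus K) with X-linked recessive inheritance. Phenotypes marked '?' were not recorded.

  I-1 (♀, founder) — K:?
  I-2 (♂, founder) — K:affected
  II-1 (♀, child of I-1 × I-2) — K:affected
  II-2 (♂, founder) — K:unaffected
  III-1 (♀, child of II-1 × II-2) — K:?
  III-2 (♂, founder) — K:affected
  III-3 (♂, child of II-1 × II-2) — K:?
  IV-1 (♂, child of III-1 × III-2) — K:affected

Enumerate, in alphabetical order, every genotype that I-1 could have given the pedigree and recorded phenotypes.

I-1 ∈ {X^KX^k, X^kX^k}

K/I-1 ? ·: X^KX^k|X^kX^k
K/I-2 aff ·: X^kY
K/II-1 aff I-1×I-2: X^kX^k
K/II-2 un ·: X^KY
K/III-1 ? II-1×II-2: X^KX^k
K/III-2 aff ·: X^kY
K/III-3 ? II-1×II-2: X^kY
K/IV-1 aff III-1×III-2: X^kY
⇒ K over [I-1,I-2,II-1,II-2,III-1,III-2,III-3,IV-1]: 2 consistent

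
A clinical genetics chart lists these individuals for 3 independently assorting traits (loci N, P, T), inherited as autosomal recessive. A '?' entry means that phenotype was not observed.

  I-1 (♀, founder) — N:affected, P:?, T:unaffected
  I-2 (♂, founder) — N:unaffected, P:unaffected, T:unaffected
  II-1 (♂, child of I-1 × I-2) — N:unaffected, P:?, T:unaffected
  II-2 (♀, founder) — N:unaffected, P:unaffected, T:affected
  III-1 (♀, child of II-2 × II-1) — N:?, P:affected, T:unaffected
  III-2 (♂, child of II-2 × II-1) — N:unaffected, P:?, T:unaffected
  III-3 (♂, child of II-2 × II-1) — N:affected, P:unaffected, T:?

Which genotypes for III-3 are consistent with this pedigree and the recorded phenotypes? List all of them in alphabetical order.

N/I-1 aff ·: nn
N/I-2 un ·: NN|Nn
N/II-1 un I-1×I-2: Nn
N/II-2 un ·: Nn
N/III-1 ? II-2×II-1: NN|Nn|nn
N/III-2 un II-2×II-1: NN|Nn
N/III-3 aff II-2×II-1: nn
⇒ N over [I-1,I-2,II-1,II-2,III-1,III-2,III-3]: 12 consistent
P/I-1 ? ·: PP|Pp|pp
P/I-2 un ·: PP|Pp
P/II-1 ? I-1×I-2: Pp|pp
P/II-2 un ·: Pp
P/III-1 aff II-2×II-1: pp
P/III-2 ? II-2×II-1: PP|Pp|pp
P/III-3 un II-2×II-1: PP|Pp
⇒ P over [I-1,I-2,II-1,II-2,III-1,III-2,III-3]: 34 consistent
T/I-1 un ·: TT|Tt
T/I-2 un ·: TT|Tt
T/II-1 un I-1×I-2: TT|Tt
T/II-2 aff ·: tt
T/III-1 un II-2×II-1: Tt
T/III-2 un II-2×II-1: Tt
T/III-3 ? II-2×II-1: Tt|tt
⇒ T over [I-1,I-2,II-1,II-2,III-1,III-2,III-3]: 10 consistent

III-3 ∈ {nn PP Tt, nn PP tt, nn Pp Tt, nn Pp tt}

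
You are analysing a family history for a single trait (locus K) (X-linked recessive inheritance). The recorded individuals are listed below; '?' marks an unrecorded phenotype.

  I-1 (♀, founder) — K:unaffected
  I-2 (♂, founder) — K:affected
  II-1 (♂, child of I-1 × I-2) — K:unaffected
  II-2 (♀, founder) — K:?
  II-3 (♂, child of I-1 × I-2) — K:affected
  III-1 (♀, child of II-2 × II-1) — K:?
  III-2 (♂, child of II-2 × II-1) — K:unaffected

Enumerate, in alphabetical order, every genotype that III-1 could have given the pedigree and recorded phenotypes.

III-1 ∈ {X^KX^K, X^KX^k}

K/I-1 un ·: X^KX^k
K/I-2 aff ·: X^kY
K/II-1 un I-1×I-2: X^KY
K/II-2 ? ·: X^KX^K|X^KX^k
K/II-3 aff I-1×I-2: X^kY
K/III-1 ? II-2×II-1: X^KX^K|X^KX^k
K/III-2 un II-2×II-1: X^KY
⇒ K over [I-1,I-2,II-1,II-2,II-3,III-1,III-2]: 3 consistent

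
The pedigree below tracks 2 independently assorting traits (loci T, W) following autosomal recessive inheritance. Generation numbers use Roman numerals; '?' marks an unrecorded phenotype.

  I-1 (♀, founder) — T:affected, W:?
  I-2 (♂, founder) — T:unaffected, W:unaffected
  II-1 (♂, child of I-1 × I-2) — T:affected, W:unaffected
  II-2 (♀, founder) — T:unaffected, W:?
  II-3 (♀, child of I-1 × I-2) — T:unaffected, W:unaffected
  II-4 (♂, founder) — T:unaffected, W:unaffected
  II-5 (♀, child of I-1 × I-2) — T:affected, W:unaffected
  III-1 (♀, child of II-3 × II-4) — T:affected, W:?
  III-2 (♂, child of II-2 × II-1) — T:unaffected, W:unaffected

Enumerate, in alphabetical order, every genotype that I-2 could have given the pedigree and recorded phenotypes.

T/I-1 aff ·: tt
T/I-2 un ·: Tt
T/II-1 aff I-1×I-2: tt
T/II-2 un ·: TT|Tt
T/II-3 un I-1×I-2: Tt
T/II-4 un ·: Tt
T/II-5 aff I-1×I-2: tt
T/III-1 aff II-3×II-4: tt
T/III-2 un II-2×II-1: Tt
⇒ T over [I-1,I-2,II-1,II-2,II-3,II-4,II-5,III-1,III-2]: 2 consistent
W/I-1 ? ·: WW|Ww|ww
W/I-2 un ·: WW|Ww
W/II-1 un I-1×I-2: WW|Ww
W/II-2 ? ·: WW|Ww|ww
W/II-3 un I-1×I-2: WW|Ww
W/II-4 un ·: WW|Ww
W/II-5 un I-1×I-2: WW|Ww
W/III-1 ? II-3×II-4: WW|Ww|ww
W/III-2 un II-2×II-1: WW|Ww
⇒ W over [I-1,I-2,II-1,II-2,II-3,II-4,II-5,III-1,III-2]: 494 consistent

I-2 ∈ {Tt WW, Tt Ww}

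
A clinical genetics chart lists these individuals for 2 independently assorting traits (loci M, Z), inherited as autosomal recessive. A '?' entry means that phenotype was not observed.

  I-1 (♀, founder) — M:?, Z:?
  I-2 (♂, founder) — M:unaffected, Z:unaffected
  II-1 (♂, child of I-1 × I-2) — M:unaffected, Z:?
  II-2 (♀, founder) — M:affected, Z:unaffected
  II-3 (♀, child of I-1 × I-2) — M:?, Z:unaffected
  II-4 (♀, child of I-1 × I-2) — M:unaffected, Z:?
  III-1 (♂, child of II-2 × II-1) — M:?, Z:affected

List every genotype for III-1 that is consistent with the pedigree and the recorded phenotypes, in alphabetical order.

III-1 ∈ {Mm zz, mm zz}

M/I-1 ? ·: MM|Mm|mm
M/I-2 un ·: MM|Mm
M/II-1 un I-1×I-2: MM|Mm
M/II-2 aff ·: mm
M/II-3 ? I-1×I-2: MM|Mm|mm
M/II-4 un I-1×I-2: MM|Mm
M/III-1 ? II-2×II-1: Mm|mm
⇒ M over [I-1,I-2,II-1,II-2,II-3,II-4,III-1]: 49 consistent
Z/I-1 ? ·: ZZ|Zz|zz
Z/I-2 un ·: ZZ|Zz
Z/II-1 ? I-1×I-2: Zz|zz
Z/II-2 un ·: Zz
Z/II-3 un I-1×I-2: ZZ|Zz
Z/II-4 ? I-1×I-2: ZZ|Zz|zz
Z/III-1 aff II-2×II-1: zz
⇒ Z over [I-1,I-2,II-1,II-2,II-3,II-4,III-1]: 25 consistent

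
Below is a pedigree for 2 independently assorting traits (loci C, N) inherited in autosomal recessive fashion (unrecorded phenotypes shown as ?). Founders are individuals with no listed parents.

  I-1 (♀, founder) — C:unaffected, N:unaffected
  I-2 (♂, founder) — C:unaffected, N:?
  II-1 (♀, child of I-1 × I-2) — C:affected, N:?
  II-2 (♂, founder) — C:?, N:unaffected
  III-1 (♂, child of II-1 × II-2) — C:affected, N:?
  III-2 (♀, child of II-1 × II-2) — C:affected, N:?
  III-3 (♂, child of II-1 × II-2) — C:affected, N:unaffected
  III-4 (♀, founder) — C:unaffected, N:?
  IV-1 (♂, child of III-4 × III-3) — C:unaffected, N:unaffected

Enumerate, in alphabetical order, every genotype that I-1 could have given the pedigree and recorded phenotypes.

I-1 ∈ {Cc NN, Cc Nn}

C/I-1 un ·: Cc
C/I-2 un ·: Cc
C/II-1 aff I-1×I-2: cc
C/II-2 ? ·: Cc|cc
C/III-1 aff II-1×II-2: cc
C/III-2 aff II-1×II-2: cc
C/III-3 aff II-1×II-2: cc
C/III-4 un ·: CC|Cc
C/IV-1 un III-4×III-3: Cc
⇒ C over [I-1,I-2,II-1,II-2,III-1,III-2,III-3,III-4,IV-1]: 4 consistent
N/I-1 un ·: NN|Nn
N/I-2 ? ·: NN|Nn|nn
N/II-1 ? I-1×I-2: NN|Nn|nn
N/II-2 un ·: NN|Nn
N/III-1 ? II-1×II-2: NN|Nn|nn
N/III-2 ? II-1×II-2: NN|Nn|nn
N/III-3 un II-1×II-2: NN|Nn
N/III-4 ? ·: NN|Nn|nn
N/IV-1 un III-4×III-3: NN|Nn
⇒ N over [I-1,I-2,II-1,II-2,III-1,III-2,III-3,III-4,IV-1]: 795 consistent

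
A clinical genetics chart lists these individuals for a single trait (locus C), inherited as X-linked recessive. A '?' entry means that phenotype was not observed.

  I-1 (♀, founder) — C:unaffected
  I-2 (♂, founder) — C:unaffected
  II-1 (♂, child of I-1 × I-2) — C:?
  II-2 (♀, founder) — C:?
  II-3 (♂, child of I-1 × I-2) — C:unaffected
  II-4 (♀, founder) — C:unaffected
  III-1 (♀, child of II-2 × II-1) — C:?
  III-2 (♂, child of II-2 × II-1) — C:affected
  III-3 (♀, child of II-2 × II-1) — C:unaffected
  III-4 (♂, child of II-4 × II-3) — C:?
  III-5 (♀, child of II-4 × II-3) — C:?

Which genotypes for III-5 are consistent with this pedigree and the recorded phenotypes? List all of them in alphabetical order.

III-5 ∈ {X^CX^C, X^CX^c}

C/I-1 un ·: X^CX^C|X^CX^c
C/I-2 un ·: X^CY
C/II-1 ? I-1×I-2: X^CY|X^cY
C/II-2 ? ·: X^CX^c|X^cX^c
C/II-3 un I-1×I-2: X^CY
C/II-4 un ·: X^CX^C|X^CX^c
C/III-1 ? II-2×II-1: X^CX^C|X^CX^c|X^cX^c
C/III-2 aff II-2×II-1: X^cY
C/III-3 un II-2×II-1: X^CX^C|X^CX^c
C/III-4 ? II-4×II-3: X^CY|X^cY
C/III-5 ? II-4×II-3: X^CX^C|X^CX^c
⇒ C over [I-1,I-2,II-1,II-2,II-3,II-4,III-1,III-2,III-3,III-4,III-5]: 60 consistent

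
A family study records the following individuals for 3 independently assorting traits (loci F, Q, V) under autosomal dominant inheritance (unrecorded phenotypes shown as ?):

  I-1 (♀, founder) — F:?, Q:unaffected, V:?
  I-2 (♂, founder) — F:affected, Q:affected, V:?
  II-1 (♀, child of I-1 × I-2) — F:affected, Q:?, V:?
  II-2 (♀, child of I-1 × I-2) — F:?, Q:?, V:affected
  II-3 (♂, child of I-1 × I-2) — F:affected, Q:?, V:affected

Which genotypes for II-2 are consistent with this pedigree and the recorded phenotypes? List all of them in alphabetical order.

F/I-1 ? ·: ff|Ff|FF
F/I-2 aff ·: Ff|FF
F/II-1 aff I-1×I-2: Ff|FF
F/II-2 ? I-1×I-2: ff|Ff|FF
F/II-3 aff I-1×I-2: Ff|FF
⇒ F over [I-1,I-2,II-1,II-2,II-3]: 32 consistent
Q/I-1 un ·: qq
Q/I-2 aff ·: Qq|QQ
Q/II-1 ? I-1×I-2: qq|Qq
Q/II-2 ? I-1×I-2: qq|Qq
Q/II-3 ? I-1×I-2: qq|Qq
⇒ Q over [I-1,I-2,II-1,II-2,II-3]: 9 consistent
V/I-1 ? ·: vv|Vv|VV
V/I-2 ? ·: vv|Vv|VV
V/II-1 ? I-1×I-2: vv|Vv|VV
V/II-2 aff I-1×I-2: Vv|VV
V/II-3 aff I-1×I-2: Vv|VV
⇒ V over [I-1,I-2,II-1,II-2,II-3]: 35 consistent

II-2 ∈ {FF Qq VV, FF Qq Vv, FF qq VV, FF qq Vv, Ff Qq VV, Ff Qq Vv, Ff qq VV, Ff qq Vv, ff Qq VV, ff Qq Vv, ff qq VV, ff qq Vv}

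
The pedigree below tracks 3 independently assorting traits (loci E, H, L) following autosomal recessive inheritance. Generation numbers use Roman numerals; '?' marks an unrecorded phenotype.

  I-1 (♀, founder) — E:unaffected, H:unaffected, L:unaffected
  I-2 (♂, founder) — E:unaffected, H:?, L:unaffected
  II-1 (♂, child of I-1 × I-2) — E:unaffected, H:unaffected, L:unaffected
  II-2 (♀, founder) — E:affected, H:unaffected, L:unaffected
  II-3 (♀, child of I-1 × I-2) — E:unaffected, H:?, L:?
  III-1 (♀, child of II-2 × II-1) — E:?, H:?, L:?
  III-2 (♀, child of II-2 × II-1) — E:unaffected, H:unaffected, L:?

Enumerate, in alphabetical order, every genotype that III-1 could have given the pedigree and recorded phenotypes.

III-1 ∈ {Ee HH LL, Ee HH Ll, Ee HH ll, Ee Hh LL, Ee Hh Ll, Ee Hh ll, Ee hh LL, Ee hh Ll, Ee hh ll, ee HH LL, ee HH Ll, ee HH ll, ee Hh LL, ee Hh Ll, ee Hh ll, ee hh LL, ee hh Ll, ee hh ll}

E/I-1 un ·: EE|Ee
E/I-2 un ·: EE|Ee
E/II-1 un I-1×I-2: EE|Ee
E/II-2 aff ·: ee
E/II-3 un I-1×I-2: EE|Ee
E/III-1 ? II-2×II-1: Ee|ee
E/III-2 un II-2×II-1: Ee
⇒ E over [I-1,I-2,II-1,II-2,II-3,III-1,III-2]: 19 consistent
H/I-1 un ·: HH|Hh
H/I-2 ? ·: HH|Hh|hh
H/II-1 un I-1×I-2: HH|Hh
H/II-2 un ·: HH|Hh
H/II-3 ? I-1×I-2: HH|Hh|hh
H/III-1 ? II-2×II-1: HH|Hh|hh
H/III-2 un II-2×II-1: HH|Hh
⇒ H over [I-1,I-2,II-1,II-2,II-3,III-1,III-2]: 140 consistent
L/I-1 un ·: LL|Ll
L/I-2 un ·: LL|Ll
L/II-1 un I-1×I-2: LL|Ll
L/II-2 un ·: LL|Ll
L/II-3 ? I-1×I-2: LL|Ll|ll
L/III-1 ? II-2×II-1: LL|Ll|ll
L/III-2 ? II-2×II-1: LL|Ll|ll
⇒ L over [I-1,I-2,II-1,II-2,II-3,III-1,III-2]: 131 consistent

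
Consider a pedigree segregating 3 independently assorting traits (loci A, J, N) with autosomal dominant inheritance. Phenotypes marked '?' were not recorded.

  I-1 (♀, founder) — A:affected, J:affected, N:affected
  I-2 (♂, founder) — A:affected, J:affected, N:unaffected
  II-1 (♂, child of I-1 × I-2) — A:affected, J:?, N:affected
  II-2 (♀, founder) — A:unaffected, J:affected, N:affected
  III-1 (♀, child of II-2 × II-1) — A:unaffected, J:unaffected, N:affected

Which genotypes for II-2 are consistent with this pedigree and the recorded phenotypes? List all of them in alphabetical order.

II-2 ∈ {aa Jj NN, aa Jj Nn}

A/I-1 aff ·: Aa|AA
A/I-2 aff ·: Aa|AA
A/II-1 aff I-1×I-2: Aa
A/II-2 un ·: aa
A/III-1 un II-2×II-1: aa
⇒ A over [I-1,I-2,II-1,II-2,III-1]: 3 consistent
J/I-1 aff ·: Jj|JJ
J/I-2 aff ·: Jj|JJ
J/II-1 ? I-1×I-2: jj|Jj
J/II-2 aff ·: Jj
J/III-1 un II-2×II-1: jj
⇒ J over [I-1,I-2,II-1,II-2,III-1]: 4 consistent
N/I-1 aff ·: Nn|NN
N/I-2 un ·: nn
N/II-1 aff I-1×I-2: Nn
N/II-2 aff ·: Nn|NN
N/III-1 aff II-2×II-1: Nn|NN
⇒ N over [I-1,I-2,II-1,II-2,III-1]: 8 consistent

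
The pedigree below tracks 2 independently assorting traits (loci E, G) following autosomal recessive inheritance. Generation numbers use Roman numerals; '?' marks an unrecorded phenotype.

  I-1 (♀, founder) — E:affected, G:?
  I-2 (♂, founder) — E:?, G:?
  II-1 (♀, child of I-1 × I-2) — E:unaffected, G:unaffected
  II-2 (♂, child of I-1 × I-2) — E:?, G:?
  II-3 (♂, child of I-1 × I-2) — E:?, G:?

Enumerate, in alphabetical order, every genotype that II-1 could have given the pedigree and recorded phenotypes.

E/I-1 aff ·: ee
E/I-2 ? ·: EE|Ee
E/II-1 un I-1×I-2: Ee
E/II-2 ? I-1×I-2: Ee|ee
E/II-3 ? I-1×I-2: Ee|ee
⇒ E over [I-1,I-2,II-1,II-2,II-3]: 5 consistent
G/I-1 ? ·: GG|Gg|gg
G/I-2 ? ·: GG|Gg|gg
G/II-1 un I-1×I-2: GG|Gg
G/II-2 ? I-1×I-2: GG|Gg|gg
G/II-3 ? I-1×I-2: GG|Gg|gg
⇒ G over [I-1,I-2,II-1,II-2,II-3]: 45 consistent

II-1 ∈ {Ee GG, Ee Gg}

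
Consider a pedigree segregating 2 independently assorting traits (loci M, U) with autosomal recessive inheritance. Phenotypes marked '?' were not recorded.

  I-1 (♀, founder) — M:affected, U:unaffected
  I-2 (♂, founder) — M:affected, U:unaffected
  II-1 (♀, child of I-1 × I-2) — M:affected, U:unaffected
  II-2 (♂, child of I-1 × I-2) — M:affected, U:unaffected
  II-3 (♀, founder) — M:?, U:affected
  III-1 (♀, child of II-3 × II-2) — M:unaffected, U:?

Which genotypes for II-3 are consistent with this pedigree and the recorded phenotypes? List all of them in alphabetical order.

M/I-1 aff ·: mm
M/I-2 aff ·: mm
M/II-1 aff I-1×I-2: mm
M/II-2 aff I-1×I-2: mm
M/II-3 ? ·: MM|Mm
M/III-1 un II-3×II-2: Mm
⇒ M over [I-1,I-2,II-1,II-2,II-3,III-1]: 2 consistent
U/I-1 un ·: UU|Uu
U/I-2 un ·: UU|Uu
U/II-1 un I-1×I-2: UU|Uu
U/II-2 un I-1×I-2: UU|Uu
U/II-3 aff ·: uu
U/III-1 ? II-3×II-2: Uu|uu
⇒ U over [I-1,I-2,II-1,II-2,II-3,III-1]: 19 consistent

II-3 ∈ {MM uu, Mm uu}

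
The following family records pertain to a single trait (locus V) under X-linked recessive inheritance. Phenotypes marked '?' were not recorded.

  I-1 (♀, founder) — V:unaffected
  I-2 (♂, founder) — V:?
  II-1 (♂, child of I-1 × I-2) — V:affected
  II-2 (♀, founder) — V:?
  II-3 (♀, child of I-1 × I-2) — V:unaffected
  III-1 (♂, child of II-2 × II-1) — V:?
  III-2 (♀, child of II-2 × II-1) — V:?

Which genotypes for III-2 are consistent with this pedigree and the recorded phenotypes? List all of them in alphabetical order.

III-2 ∈ {X^VX^v, X^vX^v}

V/I-1 un ·: X^VX^v
V/I-2 ? ·: X^VY|X^vY
V/II-1 aff I-1×I-2: X^vY
V/II-2 ? ·: X^VX^V|X^VX^v|X^vX^v
V/II-3 un I-1×I-2: X^VX^V|X^VX^v
V/III-1 ? II-2×II-1: X^VY|X^vY
V/III-2 ? II-2×II-1: X^VX^v|X^vX^v
⇒ V over [I-1,I-2,II-1,II-2,II-3,III-1,III-2]: 18 consistent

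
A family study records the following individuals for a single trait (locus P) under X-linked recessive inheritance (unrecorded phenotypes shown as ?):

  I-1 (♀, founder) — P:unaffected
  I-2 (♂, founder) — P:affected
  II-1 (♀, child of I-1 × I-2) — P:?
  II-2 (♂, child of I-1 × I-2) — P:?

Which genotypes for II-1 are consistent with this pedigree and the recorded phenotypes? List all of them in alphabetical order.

P/I-1 un ·: X^PX^P|X^PX^p
P/I-2 aff ·: X^pY
P/II-1 ? I-1×I-2: X^PX^p|X^pX^p
P/II-2 ? I-1×I-2: X^PY|X^pY
⇒ P over [I-1,I-2,II-1,II-2]: 5 consistent

II-1 ∈ {X^PX^p, X^pX^p}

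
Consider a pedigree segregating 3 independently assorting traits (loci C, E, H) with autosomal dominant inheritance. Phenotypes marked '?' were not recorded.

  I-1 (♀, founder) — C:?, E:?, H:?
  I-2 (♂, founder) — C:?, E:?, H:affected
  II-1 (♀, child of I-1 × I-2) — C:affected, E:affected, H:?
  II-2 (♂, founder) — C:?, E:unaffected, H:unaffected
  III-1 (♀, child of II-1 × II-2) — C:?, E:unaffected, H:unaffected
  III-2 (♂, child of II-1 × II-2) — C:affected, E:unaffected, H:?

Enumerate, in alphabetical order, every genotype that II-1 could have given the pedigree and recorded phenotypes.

C/I-1 ? ·: cc|Cc|CC
C/I-2 ? ·: cc|Cc|CC
C/II-1 aff I-1×I-2: Cc|CC
C/II-2 ? ·: cc|Cc|CC
C/III-1 ? II-1×II-2: cc|Cc|CC
C/III-2 aff II-1×II-2: Cc|CC
⇒ C over [I-1,I-2,II-1,II-2,III-1,III-2]: 108 consistent
E/I-1 ? ·: ee|Ee|EE
E/I-2 ? ·: ee|Ee|EE
E/II-1 aff I-1×I-2: Ee
E/II-2 un ·: ee
E/III-1 un II-1×II-2: ee
E/III-2 un II-1×II-2: ee
⇒ E over [I-1,I-2,II-1,II-2,III-1,III-2]: 7 consistent
H/I-1 ? ·: hh|Hh|HH
H/I-2 aff ·: Hh|HH
H/II-1 ? I-1×I-2: hh|Hh
H/II-2 un ·: hh
H/III-1 un II-1×II-2: hh
H/III-2 ? II-1×II-2: hh|Hh
⇒ H over [I-1,I-2,II-1,II-2,III-1,III-2]: 12 consistent

II-1 ∈ {CC Ee Hh, CC Ee hh, Cc Ee Hh, Cc Ee hh}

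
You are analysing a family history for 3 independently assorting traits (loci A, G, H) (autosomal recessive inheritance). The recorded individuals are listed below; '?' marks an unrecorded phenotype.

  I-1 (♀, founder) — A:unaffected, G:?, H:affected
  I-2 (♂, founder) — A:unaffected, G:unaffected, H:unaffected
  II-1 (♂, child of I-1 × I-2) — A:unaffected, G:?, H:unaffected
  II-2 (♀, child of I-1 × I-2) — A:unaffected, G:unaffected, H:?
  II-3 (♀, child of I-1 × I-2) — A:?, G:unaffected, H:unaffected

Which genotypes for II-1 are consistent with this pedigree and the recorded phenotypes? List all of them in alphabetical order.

II-1 ∈ {AA GG Hh, AA Gg Hh, AA gg Hh, Aa GG Hh, Aa Gg Hh, Aa gg Hh}

A/I-1 un ·: AA|Aa
A/I-2 un ·: AA|Aa
A/II-1 un I-1×I-2: AA|Aa
A/II-2 un I-1×I-2: AA|Aa
A/II-3 ? I-1×I-2: AA|Aa|aa
⇒ A over [I-1,I-2,II-1,II-2,II-3]: 29 consistent
G/I-1 ? ·: GG|Gg|gg
G/I-2 un ·: GG|Gg
G/II-1 ? I-1×I-2: GG|Gg|gg
G/II-2 un I-1×I-2: GG|Gg
G/II-3 un I-1×I-2: GG|Gg
⇒ G over [I-1,I-2,II-1,II-2,II-3]: 32 consistent
H/I-1 aff ·: hh
H/I-2 un ·: HH|Hh
H/II-1 un I-1×I-2: Hh
H/II-2 ? I-1×I-2: Hh|hh
H/II-3 un I-1×I-2: Hh
⇒ H over [I-1,I-2,II-1,II-2,II-3]: 3 consistent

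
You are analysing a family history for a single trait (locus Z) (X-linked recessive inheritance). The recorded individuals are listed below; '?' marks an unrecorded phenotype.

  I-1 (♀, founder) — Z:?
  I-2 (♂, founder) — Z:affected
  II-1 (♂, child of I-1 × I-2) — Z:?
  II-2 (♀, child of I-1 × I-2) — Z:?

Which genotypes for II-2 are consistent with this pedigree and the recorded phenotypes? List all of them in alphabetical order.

Z/I-1 ? ·: X^ZX^Z|X^ZX^z|X^zX^z
Z/I-2 aff ·: X^zY
Z/II-1 ? I-1×I-2: X^ZY|X^zY
Z/II-2 ? I-1×I-2: X^ZX^z|X^zX^z
⇒ Z over [I-1,I-2,II-1,II-2]: 6 consistent

II-2 ∈ {X^ZX^z, X^zX^z}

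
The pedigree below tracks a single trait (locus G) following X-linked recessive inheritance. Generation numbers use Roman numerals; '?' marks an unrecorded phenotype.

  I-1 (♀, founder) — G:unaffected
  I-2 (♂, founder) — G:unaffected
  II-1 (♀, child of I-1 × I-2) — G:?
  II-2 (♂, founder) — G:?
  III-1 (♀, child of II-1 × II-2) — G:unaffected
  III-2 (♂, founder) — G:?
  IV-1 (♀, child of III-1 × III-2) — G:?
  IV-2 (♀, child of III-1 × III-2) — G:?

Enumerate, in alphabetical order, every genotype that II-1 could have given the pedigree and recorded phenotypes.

II-1 ∈ {X^GX^G, X^GX^g}

G/I-1 un ·: X^GX^G|X^GX^g
G/I-2 un ·: X^GY
G/II-1 ? I-1×I-2: X^GX^G|X^GX^g
G/II-2 ? ·: X^GY|X^gY
G/III-1 un II-1×II-2: X^GX^G|X^GX^g
G/III-2 ? ·: X^GY|X^gY
G/IV-1 ? III-1×III-2: X^GX^G|X^GX^g|X^gX^g
G/IV-2 ? III-1×III-2: X^GX^G|X^GX^g|X^gX^g
⇒ G over [I-1,I-2,II-1,II-2,III-1,III-2,IV-1,IV-2]: 38 consistent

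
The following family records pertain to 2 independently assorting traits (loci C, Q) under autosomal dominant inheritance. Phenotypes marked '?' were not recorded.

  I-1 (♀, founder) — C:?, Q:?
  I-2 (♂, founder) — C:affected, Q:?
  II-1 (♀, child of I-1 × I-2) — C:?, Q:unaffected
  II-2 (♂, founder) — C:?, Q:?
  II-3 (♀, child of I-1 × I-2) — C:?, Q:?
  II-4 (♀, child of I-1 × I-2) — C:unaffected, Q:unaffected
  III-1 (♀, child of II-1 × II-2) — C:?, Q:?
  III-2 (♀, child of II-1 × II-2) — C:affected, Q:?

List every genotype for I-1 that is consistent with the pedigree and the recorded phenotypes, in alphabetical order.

C/I-1 ? ·: cc|Cc
C/I-2 aff ·: Cc
C/II-1 ? I-1×I-2: cc|Cc|CC
C/II-2 ? ·: cc|Cc|CC
C/II-3 ? I-1×I-2: cc|Cc|CC
C/II-4 un I-1×I-2: cc
C/III-1 ? II-1×II-2: cc|Cc|CC
C/III-2 aff II-1×II-2: Cc|CC
⇒ C over [I-1,I-2,II-1,II-2,II-3,II-4,III-1,III-2]: 93 consistent
Q/I-1 ? ·: qq|Qq
Q/I-2 ? ·: qq|Qq
Q/II-1 un I-1×I-2: qq
Q/II-2 ? ·: qq|Qq|QQ
Q/II-3 ? I-1×I-2: qq|Qq|QQ
Q/II-4 un I-1×I-2: qq
Q/III-1 ? II-1×II-2: qq|Qq
Q/III-2 ? II-1×II-2: qq|Qq
⇒ Q over [I-1,I-2,II-1,II-2,II-3,II-4,III-1,III-2]: 48 consistent

I-1 ∈ {Cc Qq, Cc qq, cc Qq, cc qq}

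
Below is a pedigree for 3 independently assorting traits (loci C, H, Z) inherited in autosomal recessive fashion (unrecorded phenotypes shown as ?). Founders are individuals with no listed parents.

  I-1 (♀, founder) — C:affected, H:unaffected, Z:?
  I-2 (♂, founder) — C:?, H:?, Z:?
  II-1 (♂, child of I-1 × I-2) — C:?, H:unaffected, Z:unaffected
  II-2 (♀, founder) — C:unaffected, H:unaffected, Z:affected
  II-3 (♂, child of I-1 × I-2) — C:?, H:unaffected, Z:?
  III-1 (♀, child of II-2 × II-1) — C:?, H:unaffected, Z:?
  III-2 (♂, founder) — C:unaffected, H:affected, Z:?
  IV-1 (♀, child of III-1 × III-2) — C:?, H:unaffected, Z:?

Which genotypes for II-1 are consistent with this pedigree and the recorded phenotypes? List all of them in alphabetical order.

C/I-1 aff ·: cc
C/I-2 ? ·: CC|Cc|cc
C/II-1 ? I-1×I-2: Cc|cc
C/II-2 un ·: CC|Cc
C/II-3 ? I-1×I-2: Cc|cc
C/III-1 ? II-2×II-1: CC|Cc|cc
C/III-2 un ·: CC|Cc
C/IV-1 ? III-1×III-2: CC|Cc|cc
⇒ C over [I-1,I-2,II-1,II-2,II-3,III-1,III-2,IV-1]: 96 consistent
H/I-1 un ·: HH|Hh
H/I-2 ? ·: HH|Hh|hh
H/II-1 un I-1×I-2: HH|Hh
H/II-2 un ·: HH|Hh
H/II-3 un I-1×I-2: HH|Hh
H/III-1 un II-2×II-1: HH|Hh
H/III-2 aff ·: hh
H/IV-1 un III-1×III-2: Hh
⇒ H over [I-1,I-2,II-1,II-2,II-3,III-1,III-2,IV-1]: 53 consistent
Z/I-1 ? ·: ZZ|Zz|zz
Z/I-2 ? ·: ZZ|Zz|zz
Z/II-1 un I-1×I-2: ZZ|Zz
Z/II-2 aff ·: zz
Z/II-3 ? I-1×I-2: ZZ|Zz|zz
Z/III-1 ? II-2×II-1: Zz|zz
Z/III-2 ? ·: ZZ|Zz|zz
Z/IV-1 ? III-1×III-2: ZZ|Zz|zz
⇒ Z over [I-1,I-2,II-1,II-2,II-3,III-1,III-2,IV-1]: 199 consistent

II-1 ∈ {Cc HH ZZ, Cc HH Zz, Cc Hh ZZ, Cc Hh Zz, cc HH ZZ, cc HH Zz, cc Hh ZZ, cc Hh Zz}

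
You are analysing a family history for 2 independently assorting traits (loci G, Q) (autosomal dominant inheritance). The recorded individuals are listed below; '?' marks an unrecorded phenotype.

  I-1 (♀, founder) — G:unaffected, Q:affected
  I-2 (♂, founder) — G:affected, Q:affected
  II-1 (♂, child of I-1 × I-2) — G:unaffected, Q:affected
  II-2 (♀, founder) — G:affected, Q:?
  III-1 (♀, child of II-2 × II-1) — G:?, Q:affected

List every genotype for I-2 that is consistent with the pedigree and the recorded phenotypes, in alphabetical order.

G/I-1 un ·: gg
G/I-2 aff ·: Gg
G/II-1 un I-1×I-2: gg
G/II-2 aff ·: Gg|GG
G/III-1 ? II-2×II-1: gg|Gg
⇒ G over [I-1,I-2,II-1,II-2,III-1]: 3 consistent
Q/I-1 aff ·: Qq|QQ
Q/I-2 aff ·: Qq|QQ
Q/II-1 aff I-1×I-2: Qq|QQ
Q/II-2 ? ·: qq|Qq|QQ
Q/III-1 aff II-2×II-1: Qq|QQ
⇒ Q over [I-1,I-2,II-1,II-2,III-1]: 31 consistent

I-2 ∈ {Gg QQ, Gg Qq}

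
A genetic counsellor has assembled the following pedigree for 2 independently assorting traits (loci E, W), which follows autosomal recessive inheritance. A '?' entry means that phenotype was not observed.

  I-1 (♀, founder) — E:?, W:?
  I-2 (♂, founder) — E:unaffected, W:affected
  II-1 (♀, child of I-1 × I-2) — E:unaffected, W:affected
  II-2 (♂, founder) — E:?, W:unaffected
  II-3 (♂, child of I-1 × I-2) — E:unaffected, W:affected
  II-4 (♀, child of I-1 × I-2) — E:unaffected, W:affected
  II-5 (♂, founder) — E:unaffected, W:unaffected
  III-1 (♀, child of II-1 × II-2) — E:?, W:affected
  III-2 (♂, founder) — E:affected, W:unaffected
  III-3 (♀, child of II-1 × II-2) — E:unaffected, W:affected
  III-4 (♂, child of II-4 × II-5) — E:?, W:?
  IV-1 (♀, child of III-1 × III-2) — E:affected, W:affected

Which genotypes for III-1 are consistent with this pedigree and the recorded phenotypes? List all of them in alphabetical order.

III-1 ∈ {Ee ww, ee ww}

E/I-1 ? ·: EE|Ee|ee
E/I-2 un ·: EE|Ee
E/II-1 un I-1×I-2: EE|Ee
E/II-2 ? ·: EE|Ee|ee
E/II-3 un I-1×I-2: EE|Ee
E/II-4 un I-1×I-2: EE|Ee
E/II-5 un ·: EE|Ee
E/III-1 ? II-1×II-2: Ee|ee
E/III-2 aff ·: ee
E/III-3 un II-1×II-2: EE|Ee
E/III-4 ? II-4×II-5: EE|Ee|ee
E/IV-1 aff III-1×III-2: ee
⇒ E over [I-1,I-2,II-1,II-2,II-3,II-4,II-5,III-1,III-2,III-3,III-4,IV-1]: 617 consistent
W/I-1 ? ·: Ww|ww
W/I-2 aff ·: ww
W/II-1 aff I-1×I-2: ww
W/II-2 un ·: Ww
W/II-3 aff I-1×I-2: ww
W/II-4 aff I-1×I-2: ww
W/II-5 un ·: WW|Ww
W/III-1 aff II-1×II-2: ww
W/III-2 un ·: Ww
W/III-3 aff II-1×II-2: ww
W/III-4 ? II-4×II-5: Ww|ww
W/IV-1 aff III-1×III-2: ww
⇒ W over [I-1,I-2,II-1,II-2,II-3,II-4,II-5,III-1,III-2,III-3,III-4,IV-1]: 6 consistent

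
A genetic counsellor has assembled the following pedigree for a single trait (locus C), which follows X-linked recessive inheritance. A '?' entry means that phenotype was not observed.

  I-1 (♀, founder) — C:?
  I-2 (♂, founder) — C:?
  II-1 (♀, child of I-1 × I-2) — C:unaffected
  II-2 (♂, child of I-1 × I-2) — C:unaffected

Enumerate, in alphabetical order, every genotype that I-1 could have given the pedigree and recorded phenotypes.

I-1 ∈ {X^CX^C, X^CX^c}

C/I-1 ? ·: X^CX^C|X^CX^c
C/I-2 ? ·: X^CY|X^cY
C/II-1 un I-1×I-2: X^CX^C|X^CX^c
C/II-2 un I-1×I-2: X^CY
⇒ C over [I-1,I-2,II-1,II-2]: 5 consistent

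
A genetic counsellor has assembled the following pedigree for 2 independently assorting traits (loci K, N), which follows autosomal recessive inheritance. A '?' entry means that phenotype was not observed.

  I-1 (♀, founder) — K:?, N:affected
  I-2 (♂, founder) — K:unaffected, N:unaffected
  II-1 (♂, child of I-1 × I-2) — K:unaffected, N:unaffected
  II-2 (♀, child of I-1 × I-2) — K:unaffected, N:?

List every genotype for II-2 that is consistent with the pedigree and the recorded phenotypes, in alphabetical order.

II-2 ∈ {KK Nn, KK nn, Kk Nn, Kk nn}

K/I-1 ? ·: KK|Kk|kk
K/I-2 un ·: KK|Kk
K/II-1 un I-1×I-2: KK|Kk
K/II-2 un I-1×I-2: KK|Kk
⇒ K over [I-1,I-2,II-1,II-2]: 15 consistent
N/I-1 aff ·: nn
N/I-2 un ·: NN|Nn
N/II-1 un I-1×I-2: Nn
N/II-2 ? I-1×I-2: Nn|nn
⇒ N over [I-1,I-2,II-1,II-2]: 3 consistent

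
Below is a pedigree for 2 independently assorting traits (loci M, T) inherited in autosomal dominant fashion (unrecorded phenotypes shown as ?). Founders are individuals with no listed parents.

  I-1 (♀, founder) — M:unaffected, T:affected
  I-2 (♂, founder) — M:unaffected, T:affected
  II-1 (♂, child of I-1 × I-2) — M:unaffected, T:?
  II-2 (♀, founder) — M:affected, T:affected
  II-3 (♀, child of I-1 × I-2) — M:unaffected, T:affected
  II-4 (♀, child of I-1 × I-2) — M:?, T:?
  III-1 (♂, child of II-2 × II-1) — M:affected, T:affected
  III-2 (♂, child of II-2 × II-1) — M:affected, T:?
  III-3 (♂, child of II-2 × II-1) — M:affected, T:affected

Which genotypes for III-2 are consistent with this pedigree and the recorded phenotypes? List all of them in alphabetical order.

M/I-1 un ·: mm
M/I-2 un ·: mm
M/II-1 un I-1×I-2: mm
M/II-2 aff ·: Mm|MM
M/II-3 un I-1×I-2: mm
M/II-4 ? I-1×I-2: mm
M/III-1 aff II-2×II-1: Mm
M/III-2 aff II-2×II-1: Mm
M/III-3 aff II-2×II-1: Mm
⇒ M over [I-1,I-2,II-1,II-2,II-3,II-4,III-1,III-2,III-3]: 2 consistent
T/I-1 aff ·: Tt|TT
T/I-2 aff ·: Tt|TT
T/II-1 ? I-1×I-2: tt|Tt|TT
T/II-2 aff ·: Tt|TT
T/II-3 aff I-1×I-2: Tt|TT
T/II-4 ? I-1×I-2: tt|Tt|TT
T/III-1 aff II-2×II-1: Tt|TT
T/III-2 ? II-2×II-1: tt|Tt|TT
T/III-3 aff II-2×II-1: Tt|TT
⇒ T over [I-1,I-2,II-1,II-2,II-3,II-4,III-1,III-2,III-3]: 433 consistent

III-2 ∈ {Mm TT, Mm Tt, Mm tt}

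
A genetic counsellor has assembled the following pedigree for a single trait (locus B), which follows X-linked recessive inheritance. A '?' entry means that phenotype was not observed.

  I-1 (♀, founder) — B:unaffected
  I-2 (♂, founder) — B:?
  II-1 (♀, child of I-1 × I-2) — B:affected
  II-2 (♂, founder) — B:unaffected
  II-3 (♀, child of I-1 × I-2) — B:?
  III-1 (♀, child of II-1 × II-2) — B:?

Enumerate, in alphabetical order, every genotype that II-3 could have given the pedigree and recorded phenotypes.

B/I-1 un ·: X^BX^b
B/I-2 ? ·: X^bY
B/II-1 aff I-1×I-2: X^bX^b
B/II-2 un ·: X^BY
B/II-3 ? I-1×I-2: X^BX^b|X^bX^b
B/III-1 ? II-1×II-2: X^BX^b
⇒ B over [I-1,I-2,II-1,II-2,II-3,III-1]: 2 consistent

II-3 ∈ {X^BX^b, X^bX^b}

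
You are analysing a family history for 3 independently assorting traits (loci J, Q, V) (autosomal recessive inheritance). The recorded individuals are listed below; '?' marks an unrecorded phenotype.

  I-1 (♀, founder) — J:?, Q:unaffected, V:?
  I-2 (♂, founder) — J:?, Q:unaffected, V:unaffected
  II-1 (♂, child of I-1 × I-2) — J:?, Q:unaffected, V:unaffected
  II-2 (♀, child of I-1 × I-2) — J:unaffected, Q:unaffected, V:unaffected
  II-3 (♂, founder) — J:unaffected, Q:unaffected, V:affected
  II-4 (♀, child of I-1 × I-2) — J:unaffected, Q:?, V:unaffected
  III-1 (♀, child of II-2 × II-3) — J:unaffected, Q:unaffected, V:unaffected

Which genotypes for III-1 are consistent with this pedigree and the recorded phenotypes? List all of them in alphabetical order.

J/I-1 ? ·: JJ|Jj|jj
J/I-2 ? ·: JJ|Jj|jj
J/II-1 ? I-1×I-2: JJ|Jj|jj
J/II-2 un I-1×I-2: JJ|Jj
J/II-3 un ·: JJ|Jj
J/II-4 un I-1×I-2: JJ|Jj
J/III-1 un II-2×II-3: JJ|Jj
⇒ J over [I-1,I-2,II-1,II-2,II-3,II-4,III-1]: 125 consistent
Q/I-1 un ·: QQ|Qq
Q/I-2 un ·: QQ|Qq
Q/II-1 un I-1×I-2: QQ|Qq
Q/II-2 un I-1×I-2: QQ|Qq
Q/II-3 un ·: QQ|Qq
Q/II-4 ? I-1×I-2: QQ|Qq|qq
Q/III-1 un II-2×II-3: QQ|Qq
⇒ Q over [I-1,I-2,II-1,II-2,II-3,II-4,III-1]: 101 consistent
V/I-1 ? ·: VV|Vv|vv
V/I-2 un ·: VV|Vv
V/II-1 un I-1×I-2: VV|Vv
V/II-2 un I-1×I-2: VV|Vv
V/II-3 aff ·: vv
V/II-4 un I-1×I-2: VV|Vv
V/III-1 un II-2×II-3: Vv
⇒ V over [I-1,I-2,II-1,II-2,II-3,II-4,III-1]: 27 consistent

III-1 ∈ {JJ QQ Vv, JJ Qq Vv, Jj QQ Vv, Jj Qq Vv}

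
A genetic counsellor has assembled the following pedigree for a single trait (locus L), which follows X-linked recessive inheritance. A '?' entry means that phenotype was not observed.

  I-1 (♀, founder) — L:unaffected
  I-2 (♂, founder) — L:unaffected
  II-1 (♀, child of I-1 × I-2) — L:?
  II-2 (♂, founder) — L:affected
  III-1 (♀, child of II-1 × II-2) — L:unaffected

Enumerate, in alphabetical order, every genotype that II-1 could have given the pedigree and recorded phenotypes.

L/I-1 un ·: X^LX^L|X^LX^l
L/I-2 un ·: X^LY
L/II-1 ? I-1×I-2: X^LX^L|X^LX^l
L/II-2 aff ·: X^lY
L/III-1 un II-1×II-2: X^LX^l
⇒ L over [I-1,I-2,II-1,II-2,III-1]: 3 consistent

II-1 ∈ {X^LX^L, X^LX^l}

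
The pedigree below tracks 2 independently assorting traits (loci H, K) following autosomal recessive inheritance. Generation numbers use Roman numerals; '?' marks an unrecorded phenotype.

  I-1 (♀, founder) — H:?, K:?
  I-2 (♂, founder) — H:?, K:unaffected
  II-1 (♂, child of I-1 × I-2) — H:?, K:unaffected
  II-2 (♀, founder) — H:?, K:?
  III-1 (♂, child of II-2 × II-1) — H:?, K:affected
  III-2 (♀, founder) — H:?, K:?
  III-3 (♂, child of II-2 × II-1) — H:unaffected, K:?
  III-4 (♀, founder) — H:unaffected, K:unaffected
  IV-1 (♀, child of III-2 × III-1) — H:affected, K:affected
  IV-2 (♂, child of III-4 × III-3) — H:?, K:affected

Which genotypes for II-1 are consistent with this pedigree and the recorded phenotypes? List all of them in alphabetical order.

H/I-1 ? ·: HH|Hh|hh
H/I-2 ? ·: HH|Hh|hh
H/II-1 ? I-1×I-2: HH|Hh|hh
H/II-2 ? ·: HH|Hh|hh
H/III-1 ? II-2×II-1: Hh|hh
H/III-2 ? ·: Hh|hh
H/III-3 un II-2×II-1: HH|Hh
H/III-4 un ·: HH|Hh
H/IV-1 aff III-2×III-1: hh
H/IV-2 ? III-4×III-3: HH|Hh|hh
⇒ H over [I-1,I-2,II-1,II-2,III-1,III-2,III-3,III-4,IV-1,IV-2]: 700 consistent
K/I-1 ? ·: KK|Kk|kk
K/I-2 un ·: KK|Kk
K/II-1 un I-1×I-2: Kk
K/II-2 ? ·: Kk|kk
K/III-1 aff II-2×II-1: kk
K/III-2 ? ·: Kk|kk
K/III-3 ? II-2×II-1: Kk|kk
K/III-4 un ·: Kk
K/IV-1 aff III-2×III-1: kk
K/IV-2 aff III-4×III-3: kk
⇒ K over [I-1,I-2,II-1,II-2,III-1,III-2,III-3,III-4,IV-1,IV-2]: 40 consistent

II-1 ∈ {HH Kk, Hh Kk, hh Kk}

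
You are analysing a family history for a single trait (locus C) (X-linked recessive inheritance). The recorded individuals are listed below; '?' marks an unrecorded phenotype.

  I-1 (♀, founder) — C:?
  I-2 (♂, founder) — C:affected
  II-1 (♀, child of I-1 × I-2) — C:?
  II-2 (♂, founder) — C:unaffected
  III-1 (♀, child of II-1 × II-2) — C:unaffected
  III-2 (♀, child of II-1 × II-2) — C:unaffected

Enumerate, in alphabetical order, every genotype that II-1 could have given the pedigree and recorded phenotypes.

C/I-1 ? ·: X^CX^C|X^CX^c|X^cX^c
C/I-2 aff ·: X^cY
C/II-1 ? I-1×I-2: X^CX^c|X^cX^c
C/II-2 un ·: X^CY
C/III-1 un II-1×II-2: X^CX^C|X^CX^c
C/III-2 un II-1×II-2: X^CX^C|X^CX^c
⇒ C over [I-1,I-2,II-1,II-2,III-1,III-2]: 10 consistent

II-1 ∈ {X^CX^c, X^cX^c}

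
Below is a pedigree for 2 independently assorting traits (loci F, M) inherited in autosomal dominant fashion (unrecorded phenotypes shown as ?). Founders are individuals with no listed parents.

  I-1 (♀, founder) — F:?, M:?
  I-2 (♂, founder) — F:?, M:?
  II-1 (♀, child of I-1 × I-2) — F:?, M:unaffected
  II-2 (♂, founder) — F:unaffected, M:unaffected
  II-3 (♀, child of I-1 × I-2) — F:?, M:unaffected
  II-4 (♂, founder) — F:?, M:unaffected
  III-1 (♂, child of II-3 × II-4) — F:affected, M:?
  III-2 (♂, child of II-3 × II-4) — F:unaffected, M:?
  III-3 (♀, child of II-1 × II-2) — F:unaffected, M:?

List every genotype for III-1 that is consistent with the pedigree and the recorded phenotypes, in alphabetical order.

III-1 ∈ {FF mm, Ff mm}

F/I-1 ? ·: ff|Ff|FF
F/I-2 ? ·: ff|Ff|FF
F/II-1 ? I-1×I-2: ff|Ff
F/II-2 un ·: ff
F/II-3 ? I-1×I-2: ff|Ff
F/II-4 ? ·: ff|Ff
F/III-1 aff II-3×II-4: Ff|FF
F/III-2 un II-3×II-4: ff
F/III-3 un II-1×II-2: ff
⇒ F over [I-1,I-2,II-1,II-2,II-3,II-4,III-1,III-2,III-3]: 37 consistent
M/I-1 ? ·: mm|Mm
M/I-2 ? ·: mm|Mm
M/II-1 un I-1×I-2: mm
M/II-2 un ·: mm
M/II-3 un I-1×I-2: mm
M/II-4 un ·: mm
M/III-1 ? II-3×II-4: mm
M/III-2 ? II-3×II-4: mm
M/III-3 ? II-1×II-2: mm
⇒ M over [I-1,I-2,II-1,II-2,II-3,II-4,III-1,III-2,III-3]: 4 consistent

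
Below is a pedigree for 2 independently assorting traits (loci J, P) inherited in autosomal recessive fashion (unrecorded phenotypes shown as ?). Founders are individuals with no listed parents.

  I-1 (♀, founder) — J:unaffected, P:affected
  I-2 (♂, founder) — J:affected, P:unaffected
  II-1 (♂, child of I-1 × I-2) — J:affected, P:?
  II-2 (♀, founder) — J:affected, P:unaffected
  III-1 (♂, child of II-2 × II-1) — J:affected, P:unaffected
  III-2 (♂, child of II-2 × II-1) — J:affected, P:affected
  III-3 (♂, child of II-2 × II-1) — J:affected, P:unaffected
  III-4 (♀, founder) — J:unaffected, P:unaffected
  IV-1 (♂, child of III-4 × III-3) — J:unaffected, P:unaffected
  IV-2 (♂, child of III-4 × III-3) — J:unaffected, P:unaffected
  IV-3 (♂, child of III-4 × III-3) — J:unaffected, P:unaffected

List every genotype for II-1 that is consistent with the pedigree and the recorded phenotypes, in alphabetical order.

J/I-1 un ·: Jj
J/I-2 aff ·: jj
J/II-1 aff I-1×I-2: jj
J/II-2 aff ·: jj
J/III-1 aff II-2×II-1: jj
J/III-2 aff II-2×II-1: jj
J/III-3 aff II-2×II-1: jj
J/III-4 un ·: JJ|Jj
J/IV-1 un III-4×III-3: Jj
J/IV-2 un III-4×III-3: Jj
J/IV-3 un III-4×III-3: Jj
⇒ J over [I-1,I-2,II-1,II-2,III-1,III-2,III-3,III-4,IV-1,IV-2,IV-3]: 2 consistent
P/I-1 aff ·: pp
P/I-2 un ·: PP|Pp
P/II-1 ? I-1×I-2: Pp|pp
P/II-2 un ·: Pp
P/III-1 un II-2×II-1: PP|Pp
P/III-2 aff II-2×II-1: pp
P/III-3 un II-2×II-1: PP|Pp
P/III-4 un ·: PP|Pp
P/IV-1 un III-4×III-3: PP|Pp
P/IV-2 un III-4×III-3: PP|Pp
P/IV-3 un III-4×III-3: PP|Pp
⇒ P over [I-1,I-2,II-1,II-2,III-1,III-2,III-3,III-4,IV-1,IV-2,IV-3]: 116 consistent

II-1 ∈ {jj Pp, jj pp}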